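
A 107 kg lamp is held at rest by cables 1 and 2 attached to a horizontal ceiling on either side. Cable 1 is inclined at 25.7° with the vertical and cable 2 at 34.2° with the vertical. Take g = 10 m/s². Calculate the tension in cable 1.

T_1 ≈ 695 N

Angles from the horizontal: cable 1 is 90° − 25.7° = 64.3°, cable 2 is 90° − 34.2° = 55.8°.
Weight W = 107 × 10 = 1070 N acts straight down.
Horizontal: T_1 cos 64.3° = T_2 cos 55.8°  →  T_2 = 0.7715 T_1.
Vertical: T_1 sin 64.3° + T_2 sin 55.8° = 1070.
Substituting the horizontal relation into the vertical equation gives 1.539 T_1 = 1070, so T_1 = 695.2 N.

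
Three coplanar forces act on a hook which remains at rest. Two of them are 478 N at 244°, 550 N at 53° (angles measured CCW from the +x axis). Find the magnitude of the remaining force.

Sum the known components: ΣF_x = 121.5 N, ΣF_y = 9.626 N.
For equilibrium the remaining force must supply (−ΣF_x, −ΣF_y) = (-121.5, -9.626) N.
Magnitude = √((-121.5)² + (-9.626)²) = 121.8 N; direction = atan2(-9.626, -121.5) = 184.5°.

F ≈ 122 N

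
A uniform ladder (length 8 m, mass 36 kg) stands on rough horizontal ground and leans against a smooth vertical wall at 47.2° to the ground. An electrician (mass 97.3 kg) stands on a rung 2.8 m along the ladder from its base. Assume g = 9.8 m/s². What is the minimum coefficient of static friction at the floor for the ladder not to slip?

ΣF_y = 0: N_floor = 36×9.8 + 97.3×9.8 = 1306.3 N.
Torques about the foot: N_wall · 8 sin 47.2° = 36×9.8×4 cos 47.2° + 97.3×9.8×2.8 cos 47.2° → N_wall = 472.39 N.
ΣF_x = 0: f_floor = N_wall = 472.39 N.
μ_min = f_floor / N_floor = 472.39 / 1306.3 = 0.3616.

μ_min ≈ 0.362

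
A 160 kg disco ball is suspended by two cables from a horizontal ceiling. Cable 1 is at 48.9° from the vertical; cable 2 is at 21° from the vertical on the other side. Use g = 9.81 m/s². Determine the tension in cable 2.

T_2 ≈ 1260 N

Angles from the horizontal: cable 1 is 90° − 48.9° = 41.1°, cable 2 is 90° − 21° = 69°.
Weight W = 160 × 9.81 = 1570 N acts straight down.
Horizontal: T_1 cos 41.1° = T_2 cos 69°  →  T_1 = 0.4756 T_2.
Vertical: T_1 sin 41.1° + T_2 sin 69° = 1570.
Substituting the horizontal relation into the vertical equation gives 1.246 T_2 = 1570, so T_2 = 1260 N.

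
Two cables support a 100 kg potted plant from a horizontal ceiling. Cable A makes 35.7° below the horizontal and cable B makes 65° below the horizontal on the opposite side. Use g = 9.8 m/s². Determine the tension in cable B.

Weight W = 100 × 9.8 = 980 N acts straight down.
Horizontal: T_A cos 35.7° = T_B cos 65°  →  T_A = 0.5204 T_B.
Vertical: T_A sin 35.7° + T_B sin 65° = 980.
Substituting the horizontal relation into the vertical equation gives 1.21 T_B = 980, so T_B = 809.9 N.

T_B ≈ 810 N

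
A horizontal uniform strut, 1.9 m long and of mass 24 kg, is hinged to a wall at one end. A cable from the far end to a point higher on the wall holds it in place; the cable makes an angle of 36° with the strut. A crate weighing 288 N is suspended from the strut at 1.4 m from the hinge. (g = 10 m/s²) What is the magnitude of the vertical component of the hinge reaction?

Take torques about the hinge: T sin 36° · 1.9 = 24×10×0.95 + 288×1.4 = 631.2 N·m.
So T = 631.2 / (0.5878 × 1.9) = 565.19 N.
ΣF_y = 0: H_y = (24×10 + 288) − T sin 36° = 528 − 332.21 = 195.79 N.

|H_y| ≈ 196 N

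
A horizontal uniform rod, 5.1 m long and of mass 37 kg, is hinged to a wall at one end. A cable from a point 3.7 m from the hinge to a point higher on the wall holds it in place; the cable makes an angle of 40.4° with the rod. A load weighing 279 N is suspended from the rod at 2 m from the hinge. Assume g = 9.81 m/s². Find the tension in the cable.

Take torques about the hinge: T sin 40.4° · 3.7 = 37×9.81×2.55 + 279×2 = 1483.6 N·m.
So T = 1483.6 / (0.6481 × 3.7) = 618.66 N.

T ≈ 619 N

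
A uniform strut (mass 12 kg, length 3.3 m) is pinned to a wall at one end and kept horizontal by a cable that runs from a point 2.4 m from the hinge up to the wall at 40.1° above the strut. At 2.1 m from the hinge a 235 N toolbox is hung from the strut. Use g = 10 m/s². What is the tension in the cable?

Take torques about the hinge: T sin 40.1° · 2.4 = 12×10×1.65 + 235×2.1 = 691.5 N·m.
So T = 691.5 / (0.6441 × 2.4) = 447.31 N.

T ≈ 447 N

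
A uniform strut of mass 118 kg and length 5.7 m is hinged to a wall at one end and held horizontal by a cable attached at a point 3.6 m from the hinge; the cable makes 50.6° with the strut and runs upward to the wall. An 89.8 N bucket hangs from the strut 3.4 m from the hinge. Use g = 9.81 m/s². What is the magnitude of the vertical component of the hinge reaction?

Take torques about the hinge: T sin 50.6° · 3.6 = 118×9.81×2.85 + 89.8×3.4 = 3604.4 N·m.
So T = 3604.4 / (0.7727 × 3.6) = 1295.7 N.
ΣF_y = 0: H_y = (118×9.81 + 89.8) − T sin 50.6° = 1247.4 − 1001.2 = 246.15 N.

|H_y| ≈ 246 N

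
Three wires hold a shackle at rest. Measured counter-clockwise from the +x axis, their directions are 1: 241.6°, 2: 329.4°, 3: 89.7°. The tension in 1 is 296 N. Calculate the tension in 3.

Resolve: ΣF_x = 296 cos 241.6° + T_2 cos 329.4° + T_3 cos 89.7° = 0.
        ΣF_y = 296 sin 241.6° + T_2 sin 329.4° + T_3 sin 89.7° = 0.
The known terms sum to (-140.8, -260.4) N, so 0.8607 T_2 + 0.0052 T_3 = 140.8 and -0.5090 T_2 + 1.0000 T_3 = 260.4.
Solving simultaneously: T_2 = 161.5 N, T_3 = 342.6 N.

T_3 ≈ 343 N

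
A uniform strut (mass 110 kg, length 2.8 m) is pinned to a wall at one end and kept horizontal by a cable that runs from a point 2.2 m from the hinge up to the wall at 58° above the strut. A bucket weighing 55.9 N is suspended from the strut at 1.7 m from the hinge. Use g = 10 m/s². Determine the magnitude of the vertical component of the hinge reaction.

Take torques about the hinge: T sin 58° · 2.2 = 110×10×1.4 + 55.9×1.7 = 1635 N·m.
So T = 1635 / (0.8480 × 2.2) = 876.36 N.
ΣF_y = 0: H_y = (110×10 + 55.9) − T sin 58° = 1155.9 − 743.2 = 412.7 N.

|H_y| ≈ 413 N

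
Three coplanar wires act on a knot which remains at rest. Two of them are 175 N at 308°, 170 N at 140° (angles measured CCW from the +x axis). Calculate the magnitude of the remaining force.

F ≈ 36.4 N

Sum the known components: ΣF_x = -22.49 N, ΣF_y = -28.63 N.
For equilibrium the remaining force must supply (−ΣF_x, −ΣF_y) = (22.49, 28.63) N.
Magnitude = √((22.49)² + (28.63)²) = 36.4 N; direction = atan2(28.63, 22.49) = 51.9°.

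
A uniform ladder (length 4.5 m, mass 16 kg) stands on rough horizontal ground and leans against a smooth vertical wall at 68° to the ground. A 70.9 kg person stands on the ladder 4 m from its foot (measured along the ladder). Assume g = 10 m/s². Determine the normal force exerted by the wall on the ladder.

Torques about the foot: N_wall · 4.5 sin 68° = 16×10×2.25 cos 68° + 70.9×10×4 cos 68° → N_wall = 286.95 N.

N_wall ≈ 287 N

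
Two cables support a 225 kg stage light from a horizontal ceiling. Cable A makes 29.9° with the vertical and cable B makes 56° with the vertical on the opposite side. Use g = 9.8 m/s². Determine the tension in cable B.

T_B ≈ 1100 N

Angles from the horizontal: cable A is 90° − 29.9° = 60.1°, cable B is 90° − 56° = 34°.
Weight W = 225 × 9.8 = 2205 N acts straight down.
Horizontal: T_A cos 60.1° = T_B cos 34°  →  T_A = 1.663 T_B.
Vertical: T_A sin 60.1° + T_B sin 34° = 2205.
Substituting the horizontal relation into the vertical equation gives 2.001 T_B = 2205, so T_B = 1102 N.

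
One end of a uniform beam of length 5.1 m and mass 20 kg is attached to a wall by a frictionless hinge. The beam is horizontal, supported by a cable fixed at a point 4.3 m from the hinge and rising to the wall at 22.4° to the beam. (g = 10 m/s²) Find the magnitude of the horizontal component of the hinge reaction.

H_x ≈ 288 N

Take torques about the hinge: T sin 22.4° · 4.3 = 20×10×2.55 = 510 N·m.
So T = 510 / (0.3811 × 4.3) = 311.24 N.
ΣF_x = 0: H_x = T cos 22.4° = 287.76 N.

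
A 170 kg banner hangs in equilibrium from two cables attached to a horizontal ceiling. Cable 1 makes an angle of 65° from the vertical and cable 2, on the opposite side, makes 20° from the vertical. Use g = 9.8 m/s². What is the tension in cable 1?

T_1 ≈ 572 N

Angles from the horizontal: cable 1 is 90° − 65° = 25°, cable 2 is 90° − 20° = 70°.
Weight W = 170 × 9.8 = 1666 N acts straight down.
Horizontal: T_1 cos 25° = T_2 cos 70°  →  T_2 = 2.65 T_1.
Vertical: T_1 sin 25° + T_2 sin 70° = 1666.
Substituting the horizontal relation into the vertical equation gives 2.913 T_1 = 1666, so T_1 = 572 N.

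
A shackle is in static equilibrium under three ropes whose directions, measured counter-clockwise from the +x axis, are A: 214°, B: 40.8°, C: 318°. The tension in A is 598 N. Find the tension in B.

T_B ≈ 585 N

Resolve: ΣF_x = 598 cos 214° + T_B cos 40.8° + T_C cos 318° = 0.
        ΣF_y = 598 sin 214° + T_B sin 40.8° + T_C sin 318° = 0.
The known terms sum to (-495.8, -334.4) N, so 0.7570 T_B + 0.7431 T_C = 495.8 and 0.6534 T_B − 0.6691 T_C = 334.4.
Solving simultaneously: T_B = 584.8 N, T_C = 71.37 N.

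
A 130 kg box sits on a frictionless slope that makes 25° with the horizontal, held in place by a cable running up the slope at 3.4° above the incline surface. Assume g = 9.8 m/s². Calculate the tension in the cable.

Take axes along and perpendicular to the incline. Weight components: W sin 25° = 538.4 N down-slope, W cos 25° = 1155 N into the surface.
Along incline: T cos 3.4° = W sin 25° → T = 539.4 N.
Perpendicular: N = W cos 25° − T sin 3.4° = 1123 N.

T ≈ 539 N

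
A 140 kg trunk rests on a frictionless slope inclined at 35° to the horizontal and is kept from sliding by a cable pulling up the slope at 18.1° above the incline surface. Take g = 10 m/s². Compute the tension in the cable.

Take axes along and perpendicular to the incline. Weight components: W sin 35° = 803 N down-slope, W cos 35° = 1147 N into the surface.
Along incline: T cos 18.1° = W sin 35° → T = 844.8 N.
Perpendicular: N = W cos 35° − T sin 18.1° = 884.3 N.

T ≈ 845 N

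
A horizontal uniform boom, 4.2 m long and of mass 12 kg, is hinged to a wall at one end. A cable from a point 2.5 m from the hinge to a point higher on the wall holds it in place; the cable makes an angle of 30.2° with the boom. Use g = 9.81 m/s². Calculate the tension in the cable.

Take torques about the hinge: T sin 30.2° · 2.5 = 12×9.81×2.1 = 247.21 N·m.
So T = 247.21 / (0.5030 × 2.5) = 196.58 N.

T ≈ 197 N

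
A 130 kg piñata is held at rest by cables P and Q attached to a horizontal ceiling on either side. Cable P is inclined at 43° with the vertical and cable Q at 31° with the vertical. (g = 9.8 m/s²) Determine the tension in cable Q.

Angles from the horizontal: cable P is 90° − 43° = 47°, cable Q is 90° − 31° = 59°.
Weight W = 130 × 9.8 = 1274 N acts straight down.
Horizontal: T_P cos 47° = T_Q cos 59°  →  T_P = 0.7552 T_Q.
Vertical: T_P sin 47° + T_Q sin 59° = 1274.
Substituting the horizontal relation into the vertical equation gives 1.409 T_Q = 1274, so T_Q = 903.9 N.

T_Q ≈ 904 N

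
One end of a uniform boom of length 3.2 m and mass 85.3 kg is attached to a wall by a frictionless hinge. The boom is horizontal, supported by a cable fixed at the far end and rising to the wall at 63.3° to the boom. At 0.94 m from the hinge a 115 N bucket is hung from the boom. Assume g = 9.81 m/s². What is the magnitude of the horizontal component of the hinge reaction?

H_x ≈ 227 N

Take torques about the hinge: T sin 63.3° · 3.2 = 85.3×9.81×1.6 + 115×0.94 = 1447 N·m.
So T = 1447 / (0.8934 × 3.2) = 506.15 N.
ΣF_x = 0: H_x = T cos 63.3° = 227.42 N.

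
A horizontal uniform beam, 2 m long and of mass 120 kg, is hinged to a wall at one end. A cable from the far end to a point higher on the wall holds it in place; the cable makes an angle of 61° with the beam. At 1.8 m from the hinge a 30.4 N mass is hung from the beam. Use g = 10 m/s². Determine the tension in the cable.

Take torques about the hinge: T sin 61° · 2 = 120×10×1 + 30.4×1.8 = 1254.7 N·m.
So T = 1254.7 / (0.8746 × 2) = 717.29 N.

T ≈ 717 N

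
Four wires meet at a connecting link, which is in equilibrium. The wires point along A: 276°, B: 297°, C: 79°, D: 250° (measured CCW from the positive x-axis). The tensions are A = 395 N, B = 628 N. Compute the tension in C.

T_C ≈ 4040 N

Resolve: ΣF_x = 395 cos 276° + 628 cos 297° + T_C cos 79° + T_D cos 250° = 0.
        ΣF_y = 395 sin 276° + 628 sin 297° + T_C sin 79° + T_D sin 250° = 0.
The known terms sum to (326.4, -952.4) N, so 0.1908 T_C − 0.3420 T_D = -326.4 and 0.9816 T_C − 0.9397 T_D = 952.4.
Solving simultaneously: T_C = 4043 N, T_D = 3210 N.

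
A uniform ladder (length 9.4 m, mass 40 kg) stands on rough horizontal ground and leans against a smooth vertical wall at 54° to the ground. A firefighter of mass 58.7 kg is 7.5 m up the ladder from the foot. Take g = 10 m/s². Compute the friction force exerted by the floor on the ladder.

f ≈ 486 N

Torques about the foot: N_wall · 9.4 sin 54° = 40×10×4.7 cos 54° + 58.7×10×7.5 cos 54° → N_wall = 485.59 N.
ΣF_x = 0: f_floor = N_wall = 485.59 N.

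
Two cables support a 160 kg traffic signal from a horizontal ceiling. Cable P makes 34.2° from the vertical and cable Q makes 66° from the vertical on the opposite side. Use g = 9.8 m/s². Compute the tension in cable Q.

T_Q ≈ 895 N

Angles from the horizontal: cable P is 90° − 34.2° = 55.8°, cable Q is 90° − 66° = 24°.
Weight W = 160 × 9.8 = 1568 N acts straight down.
Horizontal: T_P cos 55.8° = T_Q cos 24°  →  T_P = 1.625 T_Q.
Vertical: T_P sin 55.8° + T_Q sin 24° = 1568.
Substituting the horizontal relation into the vertical equation gives 1.751 T_Q = 1568, so T_Q = 895.5 N.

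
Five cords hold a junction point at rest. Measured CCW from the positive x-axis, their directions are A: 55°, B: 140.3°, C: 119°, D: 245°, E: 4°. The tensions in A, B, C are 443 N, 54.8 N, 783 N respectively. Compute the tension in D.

T_D ≈ 1250 N

Resolve: ΣF_x = 443 cos 55° + 54.8 cos 140.3° + 783 cos 119° + T_D cos 245° + T_E cos 4° = 0.
        ΣF_y = 443 sin 55° + 54.8 sin 140.3° + 783 sin 119° + T_D sin 245° + T_E sin 4° = 0.
The known terms sum to (-167.7, 1083) N, so -0.4226 T_D + 0.9976 T_E = 167.7 and -0.9063 T_D + 0.0698 T_E = -1083.
Solving simultaneously: T_D = 1248 N, T_E = 696.9 N.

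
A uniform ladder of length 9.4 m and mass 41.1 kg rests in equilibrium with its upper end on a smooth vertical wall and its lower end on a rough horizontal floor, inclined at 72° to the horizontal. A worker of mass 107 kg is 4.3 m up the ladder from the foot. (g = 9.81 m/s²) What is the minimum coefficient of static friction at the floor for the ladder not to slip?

ΣF_y = 0: N_floor = 41.1×9.81 + 107×9.81 = 1452.9 N.
Torques about the foot: N_wall · 9.4 sin 72° = 41.1×9.81×4.7 cos 72° + 107×9.81×4.3 cos 72° → N_wall = 221.52 N.
ΣF_x = 0: f_floor = N_wall = 221.52 N.
μ_min = f_floor / N_floor = 221.52 / 1452.9 = 0.1525.

μ_min ≈ 0.152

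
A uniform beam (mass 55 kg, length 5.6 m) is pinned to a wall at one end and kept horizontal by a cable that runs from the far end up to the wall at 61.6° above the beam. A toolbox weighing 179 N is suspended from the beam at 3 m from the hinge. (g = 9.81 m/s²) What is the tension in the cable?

Take torques about the hinge: T sin 61.6° · 5.6 = 55×9.81×2.8 + 179×3 = 2047.7 N·m.
So T = 2047.7 / (0.8796 × 5.6) = 415.7 N.

T ≈ 416 N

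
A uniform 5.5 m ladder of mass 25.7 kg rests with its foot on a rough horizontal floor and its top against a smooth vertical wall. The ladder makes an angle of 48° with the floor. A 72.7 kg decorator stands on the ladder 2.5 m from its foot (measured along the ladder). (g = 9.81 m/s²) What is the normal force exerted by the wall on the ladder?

Torques about the foot: N_wall · 5.5 sin 48° = 25.7×9.81×2.75 cos 48° + 72.7×9.81×2.5 cos 48° → N_wall = 405.39 N.

N_wall ≈ 405 N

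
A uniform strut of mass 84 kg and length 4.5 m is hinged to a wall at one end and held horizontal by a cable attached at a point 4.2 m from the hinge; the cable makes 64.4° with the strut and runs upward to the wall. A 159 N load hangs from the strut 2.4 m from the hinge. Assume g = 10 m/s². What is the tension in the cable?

T ≈ 600 N

Take torques about the hinge: T sin 64.4° · 4.2 = 84×10×2.25 + 159×2.4 = 2271.6 N·m.
So T = 2271.6 / (0.9018 × 4.2) = 599.73 N.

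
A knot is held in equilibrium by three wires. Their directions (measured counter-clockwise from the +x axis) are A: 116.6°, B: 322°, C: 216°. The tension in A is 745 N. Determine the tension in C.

Resolve: ΣF_x = 745 cos 116.6° + T_B cos 322° + T_C cos 216° = 0.
        ΣF_y = 745 sin 116.6° + T_B sin 322° + T_C sin 216° = 0.
The known terms sum to (-333.6, 666.1) N, so 0.7880 T_B − 0.8090 T_C = 333.6 and -0.6157 T_B − 0.5878 T_C = -666.1.
Solving simultaneously: T_B = 764.6 N, T_C = 332.4 N.

T_C ≈ 332 N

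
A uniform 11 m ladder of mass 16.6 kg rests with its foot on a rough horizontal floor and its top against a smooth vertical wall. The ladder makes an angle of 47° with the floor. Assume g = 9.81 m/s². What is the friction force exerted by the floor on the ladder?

f ≈ 75.9 N

Torques about the foot: N_wall · 11 sin 47° = 16.6×9.81×5.5 cos 47° → N_wall = 75.928 N.
ΣF_x = 0: f_floor = N_wall = 75.928 N.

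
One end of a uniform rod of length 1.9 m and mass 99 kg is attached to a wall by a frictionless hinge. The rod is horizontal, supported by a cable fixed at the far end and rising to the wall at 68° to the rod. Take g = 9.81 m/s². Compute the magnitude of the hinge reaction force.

Take torques about the hinge: T sin 68° · 1.9 = 99×9.81×0.95 = 922.63 N·m.
So T = 922.63 / (0.9272 × 1.9) = 523.73 N.
ΣF_x = 0: H_x = T cos 68° = 196.19 N.
ΣF_y = 0: H_y = (99×9.81) − T sin 68° = 971.19 − 485.6 = 485.6 N.
|H| = √(H_x² + H_y²) = √((196.19)² + (485.6)²) = 523.73 N.

|H| ≈ 524 N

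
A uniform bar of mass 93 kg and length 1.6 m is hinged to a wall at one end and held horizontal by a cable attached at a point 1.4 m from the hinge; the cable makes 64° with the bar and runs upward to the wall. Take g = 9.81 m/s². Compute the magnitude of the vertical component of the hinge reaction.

|H_y| ≈ 391 N

Take torques about the hinge: T sin 64° · 1.4 = 93×9.81×0.8 = 729.86 N·m.
So T = 729.86 / (0.8988 × 1.4) = 580.03 N.
ΣF_y = 0: H_y = (93×9.81) − T sin 64° = 912.33 − 521.33 = 391 N.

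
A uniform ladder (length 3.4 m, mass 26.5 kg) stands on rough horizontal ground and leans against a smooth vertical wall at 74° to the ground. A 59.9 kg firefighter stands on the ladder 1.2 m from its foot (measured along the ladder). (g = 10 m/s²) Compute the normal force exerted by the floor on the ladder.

ΣF_y = 0: N_floor = 26.5×10 + 59.9×10 = 864 N.

N_floor ≈ 864 N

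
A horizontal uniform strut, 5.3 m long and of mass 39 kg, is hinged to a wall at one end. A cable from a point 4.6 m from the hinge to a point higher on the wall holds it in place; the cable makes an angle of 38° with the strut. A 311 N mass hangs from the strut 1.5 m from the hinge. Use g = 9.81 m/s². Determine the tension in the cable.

T ≈ 523 N

Take torques about the hinge: T sin 38° · 4.6 = 39×9.81×2.65 + 311×1.5 = 1480.4 N·m.
So T = 1480.4 / (0.6157 × 4.6) = 522.72 N.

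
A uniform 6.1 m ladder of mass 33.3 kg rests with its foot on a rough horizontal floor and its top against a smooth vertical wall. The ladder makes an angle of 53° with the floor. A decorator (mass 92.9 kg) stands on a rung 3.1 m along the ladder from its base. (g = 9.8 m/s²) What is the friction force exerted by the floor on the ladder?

Torques about the foot: N_wall · 6.1 sin 53° = 33.3×9.8×3.05 cos 53° + 92.9×9.8×3.1 cos 53° → N_wall = 471.61 N.
ΣF_x = 0: f_floor = N_wall = 471.61 N.

f ≈ 472 N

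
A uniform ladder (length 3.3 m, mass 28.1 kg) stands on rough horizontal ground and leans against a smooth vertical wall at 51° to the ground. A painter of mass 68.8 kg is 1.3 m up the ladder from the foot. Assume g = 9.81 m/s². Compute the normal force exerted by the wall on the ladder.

Torques about the foot: N_wall · 3.3 sin 51° = 28.1×9.81×1.65 cos 51° + 68.8×9.81×1.3 cos 51° → N_wall = 326.92 N.

N_wall ≈ 327 N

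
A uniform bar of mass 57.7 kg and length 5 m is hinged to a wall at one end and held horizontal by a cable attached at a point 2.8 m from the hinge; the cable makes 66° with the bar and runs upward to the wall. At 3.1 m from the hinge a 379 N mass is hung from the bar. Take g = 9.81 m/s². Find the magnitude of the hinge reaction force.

Take torques about the hinge: T sin 66° · 2.8 = 57.7×9.81×2.5 + 379×3.1 = 2590 N·m.
So T = 2590 / (0.9135 × 2.8) = 1012.5 N.
ΣF_x = 0: H_x = T cos 66° = 411.84 N.
ΣF_y = 0: H_y = (57.7×9.81 + 379) − T sin 66° = 945.04 − 925 = 20.04 N.
|H| = √(H_x² + H_y²) = √((411.84)² + (20.04)²) = 412.32 N.

|H| ≈ 412 N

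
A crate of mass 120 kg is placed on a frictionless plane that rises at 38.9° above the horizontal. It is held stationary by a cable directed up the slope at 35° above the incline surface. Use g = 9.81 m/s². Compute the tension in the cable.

T ≈ 902 N

Take axes along and perpendicular to the incline. Weight components: W sin 38.9° = 739.2 N down-slope, W cos 38.9° = 916.1 N into the surface.
Along incline: T cos 35° = W sin 38.9° → T = 902.4 N.
Perpendicular: N = W cos 38.9° − T sin 35° = 398.5 N.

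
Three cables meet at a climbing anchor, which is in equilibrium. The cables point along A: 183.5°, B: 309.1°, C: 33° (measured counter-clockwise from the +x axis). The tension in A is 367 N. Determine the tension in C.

Resolve: ΣF_x = 367 cos 183.5° + T_B cos 309.1° + T_C cos 33° = 0.
        ΣF_y = 367 sin 183.5° + T_B sin 309.1° + T_C sin 33° = 0.
The known terms sum to (-366.3, -22.4) N, so 0.6307 T_B + 0.8387 T_C = 366.3 and -0.7760 T_B + 0.5446 T_C = 22.4.
Solving simultaneously: T_B = 181.7 N, T_C = 300.1 N.

T_C ≈ 300 N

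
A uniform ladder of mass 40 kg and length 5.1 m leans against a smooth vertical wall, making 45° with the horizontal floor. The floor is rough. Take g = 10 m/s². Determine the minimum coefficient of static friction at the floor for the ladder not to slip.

ΣF_y = 0: N_floor = 40×10 = 400 N.
Torques about the foot: N_wall · 5.1 sin 45° = 40×10×2.55 cos 45° → N_wall = 200 N.
ΣF_x = 0: f_floor = N_wall = 200 N.
μ_min = f_floor / N_floor = 200 / 400 = 0.5.

μ_min ≈ 0.500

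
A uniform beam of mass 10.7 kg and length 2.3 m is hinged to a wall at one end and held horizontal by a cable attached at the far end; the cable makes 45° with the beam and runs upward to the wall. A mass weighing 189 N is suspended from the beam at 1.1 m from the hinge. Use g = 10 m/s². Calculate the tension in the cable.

T ≈ 203 N

Take torques about the hinge: T sin 45° · 2.3 = 10.7×10×1.15 + 189×1.1 = 330.95 N·m.
So T = 330.95 / (0.7071 × 2.3) = 203.49 N.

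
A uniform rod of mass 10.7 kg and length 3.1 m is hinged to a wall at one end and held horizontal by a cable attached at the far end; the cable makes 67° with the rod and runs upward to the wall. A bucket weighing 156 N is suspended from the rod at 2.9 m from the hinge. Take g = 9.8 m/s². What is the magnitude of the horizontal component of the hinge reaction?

H_x ≈ 84.2 N

Take torques about the hinge: T sin 67° · 3.1 = 10.7×9.8×1.55 + 156×2.9 = 614.93 N·m.
So T = 614.93 / (0.9205 × 3.1) = 215.5 N.
ΣF_x = 0: H_x = T cos 67° = 84.201 N.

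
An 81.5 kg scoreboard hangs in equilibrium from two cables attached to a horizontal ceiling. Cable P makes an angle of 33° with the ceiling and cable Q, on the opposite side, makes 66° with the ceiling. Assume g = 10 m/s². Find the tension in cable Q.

T_Q ≈ 692 N

Weight W = 81.5 × 10 = 815 N acts straight down.
Horizontal: T_P cos 33° = T_Q cos 66°  →  T_P = 0.485 T_Q.
Vertical: T_P sin 33° + T_Q sin 66° = 815.
Substituting the horizontal relation into the vertical equation gives 1.178 T_Q = 815, so T_Q = 692 N.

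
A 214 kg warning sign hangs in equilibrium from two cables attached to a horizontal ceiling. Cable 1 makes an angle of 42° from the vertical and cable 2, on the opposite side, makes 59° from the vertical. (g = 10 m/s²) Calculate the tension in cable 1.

T_1 ≈ 1870 N

Angles from the horizontal: cable 1 is 90° − 42° = 48°, cable 2 is 90° − 59° = 31°.
Weight W = 214 × 10 = 2140 N acts straight down.
Horizontal: T_1 cos 48° = T_2 cos 31°  →  T_2 = 0.7806 T_1.
Vertical: T_1 sin 48° + T_2 sin 31° = 2140.
Substituting the horizontal relation into the vertical equation gives 1.145 T_1 = 2140, so T_1 = 1869 N.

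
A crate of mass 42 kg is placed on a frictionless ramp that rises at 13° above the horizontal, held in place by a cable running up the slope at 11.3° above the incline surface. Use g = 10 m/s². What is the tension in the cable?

T ≈ 96.3 N

Take axes along and perpendicular to the incline. Weight components: W sin 13° = 94.48 N down-slope, W cos 13° = 409.2 N into the surface.
Along incline: T cos 11.3° = W sin 13° → T = 96.35 N.
Perpendicular: N = W cos 13° − T sin 11.3° = 390.4 N.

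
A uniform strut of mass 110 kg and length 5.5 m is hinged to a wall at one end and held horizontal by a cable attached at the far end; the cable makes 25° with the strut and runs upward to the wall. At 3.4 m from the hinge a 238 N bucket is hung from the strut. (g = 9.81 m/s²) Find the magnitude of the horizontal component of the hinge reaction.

H_x ≈ 1470 N

Take torques about the hinge: T sin 25° · 5.5 = 110×9.81×2.75 + 238×3.4 = 3776.7 N·m.
So T = 3776.7 / (0.4226 × 5.5) = 1624.8 N.
ΣF_x = 0: H_x = T cos 25° = 1472.6 N.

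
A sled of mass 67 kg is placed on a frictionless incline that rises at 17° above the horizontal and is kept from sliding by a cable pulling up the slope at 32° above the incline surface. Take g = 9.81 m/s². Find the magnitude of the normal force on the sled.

Take axes along and perpendicular to the incline. Weight components: W sin 17° = 192.2 N down-slope, W cos 17° = 628.6 N into the surface.
Along incline: T cos 32° = W sin 17° → T = 226.6 N.
Perpendicular: N = W cos 17° − T sin 32° = 508.5 N.

N ≈ 508 N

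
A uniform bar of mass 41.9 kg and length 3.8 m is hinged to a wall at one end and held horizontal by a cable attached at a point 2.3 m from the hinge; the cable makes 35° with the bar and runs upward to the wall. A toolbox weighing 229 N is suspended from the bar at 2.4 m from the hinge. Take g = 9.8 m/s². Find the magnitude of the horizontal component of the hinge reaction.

H_x ≈ 826 N

Take torques about the hinge: T sin 35° · 2.3 = 41.9×9.8×1.9 + 229×2.4 = 1329.8 N·m.
So T = 1329.8 / (0.5736 × 2.3) = 1008 N.
ΣF_x = 0: H_x = T cos 35° = 825.7 N.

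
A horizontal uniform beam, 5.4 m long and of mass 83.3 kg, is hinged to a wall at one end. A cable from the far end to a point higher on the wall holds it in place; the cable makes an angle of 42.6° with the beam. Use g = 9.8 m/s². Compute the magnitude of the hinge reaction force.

Take torques about the hinge: T sin 42.6° · 5.4 = 83.3×9.8×2.7 = 2204.1 N·m.
So T = 2204.1 / (0.6769 × 5.4) = 603.02 N.
ΣF_x = 0: H_x = T cos 42.6° = 443.88 N.
ΣF_y = 0: H_y = (83.3×9.8) − T sin 42.6° = 816.34 − 408.17 = 408.17 N.
|H| = √(H_x² + H_y²) = √((443.88)² + (408.17)²) = 603.02 N.

|H| ≈ 603 N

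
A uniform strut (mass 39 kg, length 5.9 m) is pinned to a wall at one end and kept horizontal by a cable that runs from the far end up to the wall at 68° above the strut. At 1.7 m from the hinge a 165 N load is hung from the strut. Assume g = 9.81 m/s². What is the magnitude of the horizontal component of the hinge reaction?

H_x ≈ 96.5 N

Take torques about the hinge: T sin 68° · 5.9 = 39×9.81×2.95 + 165×1.7 = 1409.1 N·m.
So T = 1409.1 / (0.9272 × 5.9) = 257.59 N.
ΣF_x = 0: H_x = T cos 68° = 96.497 N.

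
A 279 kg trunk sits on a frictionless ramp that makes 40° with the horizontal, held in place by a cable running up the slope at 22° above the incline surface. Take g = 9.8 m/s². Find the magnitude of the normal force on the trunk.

Take axes along and perpendicular to the incline. Weight components: W sin 40° = 1758 N down-slope, W cos 40° = 2095 N into the surface.
Along incline: T cos 22° = W sin 40° → T = 1896 N.
Perpendicular: N = W cos 40° − T sin 22° = 1384 N.

N ≈ 1380 N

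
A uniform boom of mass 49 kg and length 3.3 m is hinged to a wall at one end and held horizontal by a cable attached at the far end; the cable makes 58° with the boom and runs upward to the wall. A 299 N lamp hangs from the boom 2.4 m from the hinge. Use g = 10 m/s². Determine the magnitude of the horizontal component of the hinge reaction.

Take torques about the hinge: T sin 58° · 3.3 = 49×10×1.65 + 299×2.4 = 1526.1 N·m.
So T = 1526.1 / (0.8480 × 3.3) = 545.32 N.
ΣF_x = 0: H_x = T cos 58° = 288.97 N.

H_x ≈ 289 N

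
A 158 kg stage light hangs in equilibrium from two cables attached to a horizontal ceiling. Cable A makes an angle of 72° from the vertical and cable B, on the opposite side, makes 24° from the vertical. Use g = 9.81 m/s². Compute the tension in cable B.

T_B ≈ 1480 N

Angles from the horizontal: cable A is 90° − 72° = 18°, cable B is 90° − 24° = 66°.
Weight W = 158 × 9.81 = 1550 N acts straight down.
Horizontal: T_A cos 18° = T_B cos 66°  →  T_A = 0.4277 T_B.
Vertical: T_A sin 18° + T_B sin 66° = 1550.
Substituting the horizontal relation into the vertical equation gives 1.046 T_B = 1550, so T_B = 1482 N.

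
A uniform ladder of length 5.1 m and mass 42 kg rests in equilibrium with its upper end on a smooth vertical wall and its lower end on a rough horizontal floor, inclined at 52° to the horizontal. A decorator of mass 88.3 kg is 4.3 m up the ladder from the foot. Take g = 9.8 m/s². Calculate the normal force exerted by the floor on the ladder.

ΣF_y = 0: N_floor = 42×9.8 + 88.3×9.8 = 1276.9 N.

N_floor ≈ 1280 N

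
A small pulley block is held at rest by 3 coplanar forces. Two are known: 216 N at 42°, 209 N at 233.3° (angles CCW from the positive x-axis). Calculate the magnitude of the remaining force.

F ≈ 42.4 N

Sum the known components: ΣF_x = 35.62 N, ΣF_y = -23.04 N.
For equilibrium the remaining force must supply (−ΣF_x, −ΣF_y) = (-35.62, 23.04) N.
Magnitude = √((-35.62)² + (23.04)²) = 42.42 N; direction = atan2(23.04, -35.62) = 147.1°.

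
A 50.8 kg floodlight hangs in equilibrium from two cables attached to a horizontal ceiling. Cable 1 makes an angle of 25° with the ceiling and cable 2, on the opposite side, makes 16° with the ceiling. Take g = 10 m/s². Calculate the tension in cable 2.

T_2 ≈ 702 N

Weight W = 50.8 × 10 = 508 N acts straight down.
Horizontal: T_1 cos 25° = T_2 cos 16°  →  T_1 = 1.061 T_2.
Vertical: T_1 sin 25° + T_2 sin 16° = 508.
Substituting the horizontal relation into the vertical equation gives 0.7239 T_2 = 508, so T_2 = 701.8 N.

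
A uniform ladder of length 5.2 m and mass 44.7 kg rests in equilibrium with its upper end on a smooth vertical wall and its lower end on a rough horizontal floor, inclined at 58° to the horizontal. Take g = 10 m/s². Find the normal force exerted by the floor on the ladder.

ΣF_y = 0: N_floor = 44.7×10 = 447 N.

N_floor ≈ 447 N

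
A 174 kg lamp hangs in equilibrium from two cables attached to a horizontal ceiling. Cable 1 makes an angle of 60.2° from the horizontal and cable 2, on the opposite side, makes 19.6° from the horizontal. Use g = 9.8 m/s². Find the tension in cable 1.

Weight W = 174 × 9.8 = 1705 N acts straight down.
Horizontal: T_1 cos 60.2° = T_2 cos 19.6°  →  T_2 = 0.5275 T_1.
Vertical: T_1 sin 60.2° + T_2 sin 19.6° = 1705.
Substituting the horizontal relation into the vertical equation gives 1.045 T_1 = 1705, so T_1 = 1632 N.

T_1 ≈ 1630 N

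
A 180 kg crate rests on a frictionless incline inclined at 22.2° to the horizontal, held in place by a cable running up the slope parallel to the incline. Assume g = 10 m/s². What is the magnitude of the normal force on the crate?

N ≈ 1670 N

Take axes along and perpendicular to the incline. Weight components: W sin 22.2° = 680.1 N down-slope, W cos 22.2° = 1667 N into the surface.
Along incline: T cos 0° = W sin 22.2° → T = 680.1 N.
Perpendicular: N = W cos 22.2° − T sin 0° = 1667 N.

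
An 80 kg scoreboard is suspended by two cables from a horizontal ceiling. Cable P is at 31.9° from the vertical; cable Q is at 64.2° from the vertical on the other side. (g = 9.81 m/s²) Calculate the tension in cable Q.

T_Q ≈ 417 N

Angles from the horizontal: cable P is 90° − 31.9° = 58.1°, cable Q is 90° − 64.2° = 25.8°.
Weight W = 80 × 9.81 = 784.8 N acts straight down.
Horizontal: T_P cos 58.1° = T_Q cos 25.8°  →  T_P = 1.704 T_Q.
Vertical: T_P sin 58.1° + T_Q sin 25.8° = 784.8.
Substituting the horizontal relation into the vertical equation gives 1.882 T_Q = 784.8, so T_Q = 417.1 N.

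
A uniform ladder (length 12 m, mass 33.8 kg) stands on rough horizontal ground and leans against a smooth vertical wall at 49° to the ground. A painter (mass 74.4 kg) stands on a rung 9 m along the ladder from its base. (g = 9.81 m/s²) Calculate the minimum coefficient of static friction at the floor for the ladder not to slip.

ΣF_y = 0: N_floor = 33.8×9.81 + 74.4×9.81 = 1061.4 N.
Torques about the foot: N_wall · 12 sin 49° = 33.8×9.81×6 cos 49° + 74.4×9.81×9 cos 49° → N_wall = 619.96 N.
ΣF_x = 0: f_floor = N_wall = 619.96 N.
μ_min = f_floor / N_floor = 619.96 / 1061.4 = 0.5841.

μ_min ≈ 0.584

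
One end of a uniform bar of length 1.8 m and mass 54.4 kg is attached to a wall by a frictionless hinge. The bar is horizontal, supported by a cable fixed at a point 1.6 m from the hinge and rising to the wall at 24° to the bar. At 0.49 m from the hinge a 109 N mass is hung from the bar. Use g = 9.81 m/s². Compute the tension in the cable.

Take torques about the hinge: T sin 24° · 1.6 = 54.4×9.81×0.9 + 109×0.49 = 533.71 N·m.
So T = 533.71 / (0.4067 × 1.6) = 820.11 N.

T ≈ 820 N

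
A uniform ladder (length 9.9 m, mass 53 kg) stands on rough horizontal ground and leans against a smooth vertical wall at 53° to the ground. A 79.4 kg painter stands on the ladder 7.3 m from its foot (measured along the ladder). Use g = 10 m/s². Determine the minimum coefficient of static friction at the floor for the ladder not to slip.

ΣF_y = 0: N_floor = 53×10 + 79.4×10 = 1324 N.
Torques about the foot: N_wall · 9.9 sin 53° = 53×10×4.95 cos 53° + 79.4×10×7.3 cos 53° → N_wall = 640.88 N.
ΣF_x = 0: f_floor = N_wall = 640.88 N.
μ_min = f_floor / N_floor = 640.88 / 1324 = 0.484.

μ_min ≈ 0.484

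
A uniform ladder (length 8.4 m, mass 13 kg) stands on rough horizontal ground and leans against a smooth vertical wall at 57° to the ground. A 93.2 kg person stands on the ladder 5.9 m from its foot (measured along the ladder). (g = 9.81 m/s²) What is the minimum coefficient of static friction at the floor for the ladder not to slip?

ΣF_y = 0: N_floor = 13×9.81 + 93.2×9.81 = 1041.8 N.
Torques about the foot: N_wall · 8.4 sin 57° = 13×9.81×4.2 cos 57° + 93.2×9.81×5.9 cos 57° → N_wall = 458.45 N.
ΣF_x = 0: f_floor = N_wall = 458.45 N.
μ_min = f_floor / N_floor = 458.45 / 1041.8 = 0.44.

μ_min ≈ 0.440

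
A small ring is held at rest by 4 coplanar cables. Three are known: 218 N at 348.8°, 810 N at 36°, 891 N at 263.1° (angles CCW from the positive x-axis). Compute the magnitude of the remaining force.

F ≈ 885 N

Sum the known components: ΣF_x = 762.1 N, ΣF_y = -450.8 N.
For equilibrium the remaining force must supply (−ΣF_x, −ΣF_y) = (-762.1, 450.8) N.
Magnitude = √((-762.1)² + (450.8)²) = 885.4 N; direction = atan2(450.8, -762.1) = 149.4°.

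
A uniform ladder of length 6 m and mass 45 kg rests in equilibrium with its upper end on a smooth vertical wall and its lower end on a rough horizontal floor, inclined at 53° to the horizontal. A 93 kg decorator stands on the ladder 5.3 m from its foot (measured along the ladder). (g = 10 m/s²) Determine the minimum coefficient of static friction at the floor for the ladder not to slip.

μ_min ≈ 0.571

ΣF_y = 0: N_floor = 45×10 + 93×10 = 1380 N.
Torques about the foot: N_wall · 6 sin 53° = 45×10×3 cos 53° + 93×10×5.3 cos 53° → N_wall = 788.59 N.
ΣF_x = 0: f_floor = N_wall = 788.59 N.
μ_min = f_floor / N_floor = 788.59 / 1380 = 0.5714.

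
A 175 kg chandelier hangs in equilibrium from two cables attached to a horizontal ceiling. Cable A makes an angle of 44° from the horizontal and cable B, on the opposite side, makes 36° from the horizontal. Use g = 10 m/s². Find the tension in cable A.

T_A ≈ 1440 N

Weight W = 175 × 10 = 1750 N acts straight down.
Horizontal: T_A cos 44° = T_B cos 36°  →  T_B = 0.8892 T_A.
Vertical: T_A sin 44° + T_B sin 36° = 1750.
Substituting the horizontal relation into the vertical equation gives 1.217 T_A = 1750, so T_A = 1438 N.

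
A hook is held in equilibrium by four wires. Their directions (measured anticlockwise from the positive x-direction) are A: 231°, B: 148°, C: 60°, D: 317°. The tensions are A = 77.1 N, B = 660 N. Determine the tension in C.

Resolve: ΣF_x = 77.1 cos 231° + 660 cos 148° + T_C cos 60° + T_D cos 317° = 0.
        ΣF_y = 77.1 sin 231° + 660 sin 148° + T_C sin 60° + T_D sin 317° = 0.
The known terms sum to (-608.2, 289.8) N, so 0.5000 T_C + 0.7314 T_D = 608.2 and 0.8660 T_C − 0.6820 T_D = -289.8.
Solving simultaneously: T_C = 208.2 N, T_D = 689.3 N.

T_C ≈ 208 N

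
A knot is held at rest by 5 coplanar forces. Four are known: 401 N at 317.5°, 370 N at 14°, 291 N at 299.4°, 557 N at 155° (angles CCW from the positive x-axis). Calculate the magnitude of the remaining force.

F ≈ 354 N

Sum the known components: ΣF_x = 292.7 N, ΣF_y = -199.5 N.
For equilibrium the remaining force must supply (−ΣF_x, −ΣF_y) = (-292.7, 199.5) N.
Magnitude = √((-292.7)² + (199.5)²) = 354.2 N; direction = atan2(199.5, -292.7) = 145.7°.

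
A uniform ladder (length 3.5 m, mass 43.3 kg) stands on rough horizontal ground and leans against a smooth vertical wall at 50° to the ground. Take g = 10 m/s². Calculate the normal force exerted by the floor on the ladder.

N_floor ≈ 433 N

ΣF_y = 0: N_floor = 43.3×10 = 433 N.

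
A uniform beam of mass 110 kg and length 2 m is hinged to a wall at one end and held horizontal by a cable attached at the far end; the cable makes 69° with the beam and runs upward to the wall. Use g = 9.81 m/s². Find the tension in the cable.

T ≈ 578 N

Take torques about the hinge: T sin 69° · 2 = 110×9.81×1 = 1079.1 N·m.
So T = 1079.1 / (0.9336 × 2) = 577.94 N.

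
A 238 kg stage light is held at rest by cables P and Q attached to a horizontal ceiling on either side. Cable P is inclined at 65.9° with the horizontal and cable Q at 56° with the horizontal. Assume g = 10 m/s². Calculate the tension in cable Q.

Weight W = 238 × 10 = 2380 N acts straight down.
Horizontal: T_P cos 65.9° = T_Q cos 56°  →  T_P = 1.369 T_Q.
Vertical: T_P sin 65.9° + T_Q sin 56° = 2380.
Substituting the horizontal relation into the vertical equation gives 2.079 T_Q = 2380, so T_Q = 1145 N.

T_Q ≈ 1140 N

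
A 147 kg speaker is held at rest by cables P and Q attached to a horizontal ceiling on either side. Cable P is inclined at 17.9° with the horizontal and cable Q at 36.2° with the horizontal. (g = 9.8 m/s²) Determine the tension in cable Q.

T_Q ≈ 1690 N

Weight W = 147 × 9.8 = 1441 N acts straight down.
Horizontal: T_P cos 17.9° = T_Q cos 36.2°  →  T_P = 0.848 T_Q.
Vertical: T_P sin 17.9° + T_Q sin 36.2° = 1441.
Substituting the horizontal relation into the vertical equation gives 0.8512 T_Q = 1441, so T_Q = 1692 N.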